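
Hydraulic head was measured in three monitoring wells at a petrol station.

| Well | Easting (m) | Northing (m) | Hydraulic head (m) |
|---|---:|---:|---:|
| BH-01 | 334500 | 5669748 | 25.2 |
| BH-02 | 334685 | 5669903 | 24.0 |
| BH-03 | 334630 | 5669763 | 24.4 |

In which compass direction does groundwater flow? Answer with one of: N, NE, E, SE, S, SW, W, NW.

With h = a·x + b·y + c and BH-01 as origin, the differences give:
  185·a + 155·b = -1.2
  130·a + 15·b = -0.8
Eliminate b (×15 and ×155, subtract): -17375·a = 106.00 → a = ∂h/∂x = -0.006101
Back-substitute: b = ∂h/∂y = -0.0004604.
Flow = −∇h = (+0.006101 east, +0.0004604 north), which points east.

E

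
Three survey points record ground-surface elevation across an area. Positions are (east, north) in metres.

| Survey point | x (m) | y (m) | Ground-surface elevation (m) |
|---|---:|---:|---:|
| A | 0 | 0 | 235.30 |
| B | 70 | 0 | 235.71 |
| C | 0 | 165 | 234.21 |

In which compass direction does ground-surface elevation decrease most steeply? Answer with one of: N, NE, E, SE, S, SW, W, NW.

∂z/∂x = (235.71 − 235.30) / (70 − 0) = +0.005857
∂z/∂y = (234.21 − 235.30) / (165 − 0) = -0.006606
Steepest decrease is along −∇f = (-0.005857 E, +0.006606 N) → northwest.

NW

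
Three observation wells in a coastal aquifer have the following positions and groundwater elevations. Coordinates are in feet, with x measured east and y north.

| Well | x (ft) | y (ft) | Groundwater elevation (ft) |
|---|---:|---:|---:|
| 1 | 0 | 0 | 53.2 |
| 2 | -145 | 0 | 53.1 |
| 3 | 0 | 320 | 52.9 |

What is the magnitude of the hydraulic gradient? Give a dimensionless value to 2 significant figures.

0.0012

∂h/∂x = (53.1 − 53.2) / (-145 − 0) = +0.0006897
∂h/∂y = (52.9 − 53.2) / (320 − 0) = -0.0009375
|∇h| = √(0.0006897² + -0.0009375²) = 0.001164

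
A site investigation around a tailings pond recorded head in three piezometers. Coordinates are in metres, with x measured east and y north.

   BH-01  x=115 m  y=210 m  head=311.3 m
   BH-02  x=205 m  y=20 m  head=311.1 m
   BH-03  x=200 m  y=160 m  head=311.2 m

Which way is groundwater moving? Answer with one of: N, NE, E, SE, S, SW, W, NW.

SE

Taking BH-01 as reference: BH-02−BH-01 = (90, -190, -0.2); BH-03−BH-01 = (85, -50, -0.1).
Solve a·Δx + b·Δy = Δh: det = 90·(-50) − 85·(-190) = 11650.
∂h/∂x = [(-0.2)·(-50) − (-0.1)·(-190)] / 11650 = -0.0007725
∂h/∂y = [90·(-0.1) − 85·(-0.2)] / 11650 = +0.0006867
Flow = −∇h = (+0.0007725 east, -0.0006867 north), which points southeast.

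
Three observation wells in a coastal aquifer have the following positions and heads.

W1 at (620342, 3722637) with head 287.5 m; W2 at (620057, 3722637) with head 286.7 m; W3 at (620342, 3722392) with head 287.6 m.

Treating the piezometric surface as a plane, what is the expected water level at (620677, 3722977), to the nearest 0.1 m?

∂h/∂x = (286.7 − 287.5) / (620057 − 620342) = +0.002807
∂h/∂y = (287.6 − 287.5) / (3722392 − 3722637) = -0.0004082
h(620677, 3722977) = 287.5 + (+0.002807)·(335) + (-0.0004082)·(340) = 287.5 +0.940 -0.139 = 288.302 m.

288.3 m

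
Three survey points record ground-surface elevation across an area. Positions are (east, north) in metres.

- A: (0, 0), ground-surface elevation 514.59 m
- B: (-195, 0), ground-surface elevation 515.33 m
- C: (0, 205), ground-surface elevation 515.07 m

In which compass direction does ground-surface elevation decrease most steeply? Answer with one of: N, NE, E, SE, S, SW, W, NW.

∂z/∂x = (515.33 − 514.59) / (-195 − 0) = -0.003795
∂z/∂y = (515.07 − 514.59) / (205 − 0) = +0.002341
Steepest decrease is along −∇f = (+0.003795 E, -0.002341 N) → southeast.

SE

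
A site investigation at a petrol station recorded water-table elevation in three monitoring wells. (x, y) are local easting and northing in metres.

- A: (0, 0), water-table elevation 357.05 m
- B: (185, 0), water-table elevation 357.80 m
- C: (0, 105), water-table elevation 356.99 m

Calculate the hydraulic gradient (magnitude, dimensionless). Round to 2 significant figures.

0.0041

∂h/∂x = (357.80 − 357.05) / (185 − 0) = +0.004054
∂h/∂y = (356.99 − 357.05) / (105 − 0) = -0.0005714
|∇h| = √(0.004054² + -0.0005714²) = 0.004094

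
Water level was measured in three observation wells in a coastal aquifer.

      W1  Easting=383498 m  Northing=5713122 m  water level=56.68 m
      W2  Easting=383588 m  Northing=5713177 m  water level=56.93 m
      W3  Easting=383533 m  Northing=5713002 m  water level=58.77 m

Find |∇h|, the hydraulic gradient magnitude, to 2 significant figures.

0.018

Taking W1 as reference: W2−W1 = (90, 55, +0.25); W3−W1 = (35, -120, +2.09).
Determinant of the coordinate differences = 90·(-120) − 35·55 = -12725.
∂h/∂x = [(+0.25)·(-120) − (+2.09)·55] / -12725 = +0.01139
∂h/∂y = [90·(+2.09) − 35·(+0.25)] / -12725 = -0.01409
|∇h| = √(0.01139² + -0.01409²) = 0.01812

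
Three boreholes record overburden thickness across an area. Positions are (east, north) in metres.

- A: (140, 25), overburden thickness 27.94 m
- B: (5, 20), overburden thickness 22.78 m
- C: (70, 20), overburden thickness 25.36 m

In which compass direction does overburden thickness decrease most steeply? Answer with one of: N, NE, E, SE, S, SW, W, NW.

NW

Three-point gradient (reference A): Δ to B = (-135, -5, -5.16), Δ to C = (-70, -5, -2.58).
∂d/∂x = +0.03969, ∂d/∂y = -0.03969 (det = 325).
Steepest decrease is along −∇f = (-0.03969 E, +0.03969 N) → northwest.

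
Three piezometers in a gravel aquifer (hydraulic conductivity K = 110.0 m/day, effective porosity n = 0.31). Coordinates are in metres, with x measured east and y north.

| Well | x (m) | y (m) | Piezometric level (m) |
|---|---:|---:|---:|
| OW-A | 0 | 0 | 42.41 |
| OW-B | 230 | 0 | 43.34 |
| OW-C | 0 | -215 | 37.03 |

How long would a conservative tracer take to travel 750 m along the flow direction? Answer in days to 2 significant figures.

83 days

∂h/∂x = (43.34 − 42.41) / (230 − 0) = +0.004043
∂h/∂y = (37.03 − 42.41) / (-215 − 0) = +0.02502
|∇h| = √(0.004043² + 0.02502²) = 0.02534
Seepage velocity v = K·i/n = 110.0 × 0.02534 / 0.31 = 8.992 m/day.
t = 750 / 8.992 = 83.41 days.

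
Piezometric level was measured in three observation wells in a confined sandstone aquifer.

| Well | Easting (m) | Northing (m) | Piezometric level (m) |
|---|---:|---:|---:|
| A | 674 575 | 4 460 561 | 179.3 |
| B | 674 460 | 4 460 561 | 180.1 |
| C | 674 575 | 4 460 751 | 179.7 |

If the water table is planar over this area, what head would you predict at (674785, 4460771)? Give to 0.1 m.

∂h/∂x = (180.1 − 179.3) / (674460 − 674575) = -0.006957
∂h/∂y = (179.7 − 179.3) / (4460751 − 4460561) = +0.002105
h(674785, 4460771) = 179.3 + (-0.006957)·(210) + (+0.002105)·(210) = 179.3 -1.461 +0.442 = 178.281 m.

178.3 m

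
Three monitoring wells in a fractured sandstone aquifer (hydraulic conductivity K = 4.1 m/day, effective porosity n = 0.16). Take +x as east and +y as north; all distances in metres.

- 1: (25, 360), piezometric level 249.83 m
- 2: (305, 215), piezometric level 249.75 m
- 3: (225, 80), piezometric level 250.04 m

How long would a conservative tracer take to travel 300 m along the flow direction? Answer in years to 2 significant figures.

Differences from 1: to 2 (Δx, Δy, Δh) = (280, -145, -0.08); to 3 = (200, -280, +0.21).
Solve a·Δx + b·Δy = Δh: det = 280·(-280) − 200·(-145) = -49400.
∂h/∂x = [(-0.08)·(-280) − (+0.21)·(-145)] / -49400 = -0.001070
∂h/∂y = [280·(+0.21) − 200·(-0.08)] / -49400 = -0.001514
|∇h| = √(-0.001070² + -0.001514²) = 0.001854
Seepage velocity v = K·i/n = 4.1 × 0.001854 / 0.16 = 0.04751 m/day.
t = 300 / 0.04751 = 6314 days = 17.3 years.

17 years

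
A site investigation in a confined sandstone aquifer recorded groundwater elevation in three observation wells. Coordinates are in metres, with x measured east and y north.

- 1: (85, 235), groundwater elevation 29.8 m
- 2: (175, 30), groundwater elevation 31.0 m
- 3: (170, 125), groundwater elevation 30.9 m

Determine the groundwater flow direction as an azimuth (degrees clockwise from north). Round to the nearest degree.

272°

Taking 1 as reference: 2−1 = (90, -205, +1.2); 3−1 = (85, -110, +1.1).
Solve a·Δx + b·Δy = Δh: det = 90·(-110) − 85·(-205) = 7525.
∂h/∂x = [(+1.2)·(-110) − (+1.1)·(-205)] / 7525 = +0.01243
∂h/∂y = [90·(+1.1) − 85·(+1.2)] / 7525 = -0.0003987
Flow direction (−∇h) has components (-0.01243 E, +0.0003987 N).
Azimuth = atan2(E, N) = atan2(-0.01243, +0.0003987) = 271.8° ≈ 272°.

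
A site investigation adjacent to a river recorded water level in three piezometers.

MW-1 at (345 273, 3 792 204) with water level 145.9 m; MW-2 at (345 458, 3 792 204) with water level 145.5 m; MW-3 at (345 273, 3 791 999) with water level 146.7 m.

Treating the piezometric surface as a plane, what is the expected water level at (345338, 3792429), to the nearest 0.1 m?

∂h/∂x = (145.5 − 145.9) / (345458 − 345273) = -0.002162
∂h/∂y = (146.7 − 145.9) / (3791999 − 3792204) = -0.003902
h(345338, 3792429) = 145.9 + (-0.002162)·(65) + (-0.003902)·(225) = 145.9 -0.141 -0.878 = 144.881 m.

144.9 m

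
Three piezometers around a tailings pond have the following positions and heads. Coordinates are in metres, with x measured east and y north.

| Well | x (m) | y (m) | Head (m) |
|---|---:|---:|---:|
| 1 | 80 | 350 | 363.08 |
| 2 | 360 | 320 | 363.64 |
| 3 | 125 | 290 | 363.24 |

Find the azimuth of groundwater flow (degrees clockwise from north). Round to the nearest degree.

Taking 1 as reference: 2−1 = (280, -30, +0.56); 3−1 = (45, -60, +0.16).
Determinant of the coordinate differences = 280·(-60) − 45·(-30) = -15450.
∂h/∂x = [(+0.56)·(-60) − (+0.16)·(-30)] / -15450 = +0.001864
∂h/∂y = [280·(+0.16) − 45·(+0.56)] / -15450 = -0.001269
Flow direction (−∇h) has components (-0.001864 E, +0.001269 N).
Azimuth = atan2(E, N) = atan2(-0.001864, +0.001269) = 304.2° ≈ 304°.

304°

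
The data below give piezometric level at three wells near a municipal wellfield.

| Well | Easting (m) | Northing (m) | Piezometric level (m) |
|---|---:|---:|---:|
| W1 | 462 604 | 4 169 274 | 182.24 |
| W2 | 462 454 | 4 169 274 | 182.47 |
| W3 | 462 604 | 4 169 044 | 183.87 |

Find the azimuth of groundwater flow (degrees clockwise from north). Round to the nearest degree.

012°

∂h/∂x = (182.47 − 182.24) / (462454 − 462604) = -0.001533
∂h/∂y = (183.87 − 182.24) / (4169044 − 4169274) = -0.007087
Flow direction (−∇h) has components (+0.001533 E, +0.007087 N).
Azimuth = atan2(E, N) = atan2(+0.001533, +0.007087) = 12.2° ≈ 012°.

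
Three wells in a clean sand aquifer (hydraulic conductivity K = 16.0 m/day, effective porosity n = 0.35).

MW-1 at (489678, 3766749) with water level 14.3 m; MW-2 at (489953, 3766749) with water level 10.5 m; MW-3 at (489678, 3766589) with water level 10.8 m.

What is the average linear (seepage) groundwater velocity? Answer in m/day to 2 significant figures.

1.2 m/day

∂h/∂x = (10.5 − 14.3) / (489953 − 489678) = -0.01382
∂h/∂y = (10.8 − 14.3) / (3766589 − 3766749) = +0.02187
|∇h| = √(-0.01382² + 0.02187²) = 0.02587
Seepage velocity v = K·i/n = 16.0 × 0.02587 / 0.35 = 1.183 m/day.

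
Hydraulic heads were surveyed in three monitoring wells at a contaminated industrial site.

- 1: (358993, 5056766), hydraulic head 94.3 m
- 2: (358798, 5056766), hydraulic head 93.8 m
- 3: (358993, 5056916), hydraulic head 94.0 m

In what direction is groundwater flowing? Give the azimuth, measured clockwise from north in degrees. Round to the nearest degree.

308°

∂h/∂x = (93.8 − 94.3) / (358798 − 358993) = +0.002564
∂h/∂y = (94.0 − 94.3) / (5056916 − 5056766) = -0.002000
Flow direction (−∇h) has components (-0.002564 E, +0.002000 N).
Azimuth = atan2(E, N) = atan2(-0.002564, +0.002000) = 308.0° ≈ 308°.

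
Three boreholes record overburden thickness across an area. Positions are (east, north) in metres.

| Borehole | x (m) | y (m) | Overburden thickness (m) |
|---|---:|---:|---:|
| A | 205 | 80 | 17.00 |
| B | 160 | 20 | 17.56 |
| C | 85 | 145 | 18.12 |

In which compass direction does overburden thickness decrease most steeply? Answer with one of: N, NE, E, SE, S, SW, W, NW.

E

Three-point gradient (reference A): Δ to B = (-45, -60, +0.56), Δ to C = (-120, 65, +1.12).
∂d/∂x = -0.01023, ∂d/∂y = -0.001659 (det = -10125).
Steepest decrease is along −∇f = (+0.01023 E, +0.001659 N) → east.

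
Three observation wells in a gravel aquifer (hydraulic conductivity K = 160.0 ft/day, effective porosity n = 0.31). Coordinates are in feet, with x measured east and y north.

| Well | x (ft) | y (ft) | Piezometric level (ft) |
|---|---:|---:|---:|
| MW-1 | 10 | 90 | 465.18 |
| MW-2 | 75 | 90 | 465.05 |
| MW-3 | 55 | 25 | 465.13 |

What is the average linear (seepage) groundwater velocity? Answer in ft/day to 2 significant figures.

Taking MW-1 as reference: MW-2−MW-1 = (65, 0, -0.13); MW-3−MW-1 = (45, -65, -0.05).
Determinant of the coordinate differences = 65·(-65) − 45·0 = -4225.
∂h/∂x = [(-0.13)·(-65) − (-0.05)·0] / -4225 = -0.002000
∂h/∂y = [65·(-0.05) − 45·(-0.13)] / -4225 = -0.0006154
|∇h| = √(-0.002000² + -0.0006154²) = 0.002093
Seepage velocity v = K·i/n = 160.0 × 0.002093 / 0.31 = 1.08 ft/day.

1.1 ft/day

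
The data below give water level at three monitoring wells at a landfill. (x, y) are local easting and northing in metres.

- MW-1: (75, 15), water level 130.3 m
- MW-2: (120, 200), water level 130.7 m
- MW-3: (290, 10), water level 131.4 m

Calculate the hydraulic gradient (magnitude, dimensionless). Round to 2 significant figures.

0.0052

With h = a·x + b·y + c and MW-1 as origin, the differences give:
  45·a + 185·b = +0.4
  215·a + (-5)·b = +1.1
Eliminate b (×(-5) and ×185, subtract): -40000·a = -205.50 → a = ∂h/∂x = +0.005137
Back-substitute: b = ∂h/∂y = +0.0009125.
|∇h| = √(0.005137² + 0.0009125²) = 0.005217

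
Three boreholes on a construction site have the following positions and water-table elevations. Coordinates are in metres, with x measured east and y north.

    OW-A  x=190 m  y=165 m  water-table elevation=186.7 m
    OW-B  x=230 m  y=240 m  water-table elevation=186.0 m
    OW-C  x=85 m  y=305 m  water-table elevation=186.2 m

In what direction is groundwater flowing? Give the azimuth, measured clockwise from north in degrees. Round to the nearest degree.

With h = a·x + b·y + c and OW-A as origin, the differences give:
  40·a + 75·b = -0.7
  (-105)·a + 140·b = -0.5
Eliminate b (×140 and ×75, subtract): 13475·a = -60.50 → a = ∂h/∂x = -0.004490
Back-substitute: b = ∂h/∂y = -0.006939.
Flow direction (−∇h) has components (+0.004490 E, +0.006939 N).
Azimuth = atan2(E, N) = atan2(+0.004490, +0.006939) = 32.9° ≈ 033°.

033°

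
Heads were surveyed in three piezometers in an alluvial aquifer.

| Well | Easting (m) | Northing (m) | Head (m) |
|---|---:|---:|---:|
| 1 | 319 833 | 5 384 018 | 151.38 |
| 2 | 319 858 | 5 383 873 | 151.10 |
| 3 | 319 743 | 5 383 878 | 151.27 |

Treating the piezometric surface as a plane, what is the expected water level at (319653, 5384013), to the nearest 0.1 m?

151.6 m

Three-point gradient (reference 1): Δ to 2 = (25, -145, -0.28), Δ to 3 = (-90, -140, -0.11).
∂h/∂x = -0.001405, ∂h/∂y = +0.001689 (det = -16550).
h(319653, 5384013) = 151.38 + (-0.001405)·(-180) + (+0.001689)·(-5) = 151.38 +0.253 -0.008 = 151.624 m.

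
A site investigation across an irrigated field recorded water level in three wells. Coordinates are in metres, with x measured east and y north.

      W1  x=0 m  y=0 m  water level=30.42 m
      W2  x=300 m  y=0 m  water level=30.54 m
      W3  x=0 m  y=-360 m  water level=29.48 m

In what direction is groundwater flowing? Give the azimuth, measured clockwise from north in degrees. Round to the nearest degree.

189°

∂h/∂x = (30.54 − 30.42) / (300 − 0) = +0.0004000
∂h/∂y = (29.48 − 30.42) / (-360 − 0) = +0.002611
Flow direction (−∇h) has components (-0.0004000 E, -0.002611 N).
Azimuth = atan2(E, N) = atan2(-0.0004000, -0.002611) = 188.7° ≈ 189°.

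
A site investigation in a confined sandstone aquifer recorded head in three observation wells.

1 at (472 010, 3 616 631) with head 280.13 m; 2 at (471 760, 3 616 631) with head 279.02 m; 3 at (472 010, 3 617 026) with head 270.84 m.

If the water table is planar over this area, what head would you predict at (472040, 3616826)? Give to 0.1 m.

275.7 m

∂h/∂x = (279.02 − 280.13) / (471760 − 472010) = +0.004440
∂h/∂y = (270.84 − 280.13) / (3617026 − 3616631) = -0.02352
h(472040, 3616826) = 280.13 + (+0.004440)·(30) + (-0.02352)·(195) = 280.13 +0.133 -4.586 = 275.677 m.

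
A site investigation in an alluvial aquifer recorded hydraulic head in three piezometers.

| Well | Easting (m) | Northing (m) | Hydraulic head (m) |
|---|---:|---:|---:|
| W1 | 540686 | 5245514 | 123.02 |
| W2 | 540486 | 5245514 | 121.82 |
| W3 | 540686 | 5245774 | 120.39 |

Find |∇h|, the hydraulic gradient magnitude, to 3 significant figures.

∂h/∂x = (121.82 − 123.02) / (540486 − 540686) = +0.006000
∂h/∂y = (120.39 − 123.02) / (5245774 − 5245514) = -0.01012
|∇h| = √(0.006000² + -0.01012²) = 0.01176

0.0118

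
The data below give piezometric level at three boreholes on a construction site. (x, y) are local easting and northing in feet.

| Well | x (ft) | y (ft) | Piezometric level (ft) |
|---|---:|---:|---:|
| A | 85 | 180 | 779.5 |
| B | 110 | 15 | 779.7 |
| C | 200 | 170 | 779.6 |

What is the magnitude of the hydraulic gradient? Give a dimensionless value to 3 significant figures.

0.00134

Taking A as reference: B−A = (25, -165, +0.2); C−A = (115, -10, +0.1).
Solve a·Δx + b·Δy = Δh: det = 25·(-10) − 115·(-165) = 18725.
∂h/∂x = [(+0.2)·(-10) − (+0.1)·(-165)] / 18725 = +0.0007744
∂h/∂y = [25·(+0.1) − 115·(+0.2)] / 18725 = -0.001095
|∇h| = √(0.0007744² + -0.001095²) = 0.001341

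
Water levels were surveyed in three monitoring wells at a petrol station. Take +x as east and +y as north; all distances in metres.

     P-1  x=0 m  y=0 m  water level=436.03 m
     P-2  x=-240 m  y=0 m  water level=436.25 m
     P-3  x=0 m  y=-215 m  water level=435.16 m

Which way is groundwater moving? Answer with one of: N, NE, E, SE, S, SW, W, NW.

S

∂h/∂x = (436.25 − 436.03) / (-240 − 0) = -0.0009167
∂h/∂y = (435.16 − 436.03) / (-215 − 0) = +0.004047
Flow = −∇h = (+0.0009167 east, -0.004047 north), which points south.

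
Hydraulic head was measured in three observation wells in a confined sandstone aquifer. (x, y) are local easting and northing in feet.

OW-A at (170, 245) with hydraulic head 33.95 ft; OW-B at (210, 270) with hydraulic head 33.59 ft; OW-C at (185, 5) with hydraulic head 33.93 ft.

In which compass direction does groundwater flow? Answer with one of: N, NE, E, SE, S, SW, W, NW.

Differences from OW-A: to OW-B (Δx, Δy, Δh) = (40, 25, -0.36); to OW-C = (15, -240, -0.02).
Solve a·Δx + b·Δy = Δh: det = 40·(-240) − 15·25 = -9975.
∂h/∂x = [(-0.36)·(-240) − (-0.02)·25] / -9975 = -0.008712
∂h/∂y = [40·(-0.02) − 15·(-0.36)] / -9975 = -0.0004612
Flow = −∇h = (+0.008712 east, +0.0004612 north), which points east.

E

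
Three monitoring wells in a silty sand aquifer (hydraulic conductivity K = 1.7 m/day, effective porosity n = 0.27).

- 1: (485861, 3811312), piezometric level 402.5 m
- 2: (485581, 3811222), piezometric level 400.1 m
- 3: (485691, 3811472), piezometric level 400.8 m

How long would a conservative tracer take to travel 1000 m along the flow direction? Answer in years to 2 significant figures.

48 years

Taking 1 as reference: 2−1 = (-280, -90, -2.4); 3−1 = (-170, 160, -1.7).
Determinant of the coordinate differences = (-280)·160 − (-170)·(-90) = -60100.
∂h/∂x = [(-2.4)·160 − (-1.7)·(-90)] / -60100 = +0.008935
∂h/∂y = [(-280)·(-1.7) − (-170)·(-2.4)] / -60100 = -0.001131
|∇h| = √(0.008935² + -0.001131²) = 0.009006
Seepage velocity v = K·i/n = 1.7 × 0.009006 / 0.27 = 0.0567 m/day.
t = 1000 / 0.0567 = 1.764e+04 days = 48.3 years.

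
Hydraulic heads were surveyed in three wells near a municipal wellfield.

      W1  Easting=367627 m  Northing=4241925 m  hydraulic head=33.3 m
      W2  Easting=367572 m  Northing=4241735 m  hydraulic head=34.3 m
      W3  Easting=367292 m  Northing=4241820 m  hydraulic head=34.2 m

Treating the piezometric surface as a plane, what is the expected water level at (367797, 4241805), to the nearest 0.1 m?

33.7 m

With h = a·x + b·y + c and W1 as origin, the differences give:
  (-55)·a + (-190)·b = +1.0
  (-335)·a + (-105)·b = +0.9
Eliminate b (×(-105) and ×(-190), subtract): -57875·a = 66.00 → a = ∂h/∂x = -0.001140
Back-substitute: b = ∂h/∂y = -0.004933.
h(367797, 4241805) = 33.3 + (-0.001140)·(170) + (-0.004933)·(-120) = 33.3 -0.194 +0.592 = 33.698 m.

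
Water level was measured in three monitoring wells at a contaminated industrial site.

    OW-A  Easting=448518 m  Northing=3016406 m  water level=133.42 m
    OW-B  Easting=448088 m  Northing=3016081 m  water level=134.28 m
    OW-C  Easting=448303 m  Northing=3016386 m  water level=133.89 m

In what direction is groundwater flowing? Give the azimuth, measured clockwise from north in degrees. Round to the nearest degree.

Taking OW-A as reference: OW-B−OW-A = (-430, -325, +0.86); OW-C−OW-A = (-215, -20, +0.47).
Solve a·Δx + b·Δy = Δh: det = (-430)·(-20) − (-215)·(-325) = -61275.
∂h/∂x = [(+0.86)·(-20) − (+0.47)·(-325)] / -61275 = -0.002212
∂h/∂y = [(-430)·(+0.47) − (-215)·(+0.86)] / -61275 = +0.0002807
Flow direction (−∇h) has components (+0.002212 E, -0.0002807 N).
Azimuth = atan2(E, N) = atan2(+0.002212, -0.0002807) = 97.2° ≈ 097°.

097°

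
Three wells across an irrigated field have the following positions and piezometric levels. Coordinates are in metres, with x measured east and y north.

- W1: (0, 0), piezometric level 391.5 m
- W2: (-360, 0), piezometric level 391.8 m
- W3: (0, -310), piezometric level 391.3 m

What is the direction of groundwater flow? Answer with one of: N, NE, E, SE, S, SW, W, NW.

SE

∂h/∂x = (391.8 − 391.5) / (-360 − 0) = -0.0008333
∂h/∂y = (391.3 − 391.5) / (-310 − 0) = +0.0006452
Flow = −∇h = (+0.0008333 east, -0.0006452 north), which points southeast.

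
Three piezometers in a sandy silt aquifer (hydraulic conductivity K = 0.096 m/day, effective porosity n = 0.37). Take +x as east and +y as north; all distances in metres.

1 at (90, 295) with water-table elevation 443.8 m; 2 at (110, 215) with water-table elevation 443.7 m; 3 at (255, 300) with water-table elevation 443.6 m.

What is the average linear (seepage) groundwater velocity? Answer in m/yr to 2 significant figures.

0.15 m/yr

Differences from 1: to 2 (Δx, Δy, Δh) = (20, -80, -0.1); to 3 = (165, 5, -0.2).
Determinant of the coordinate differences = 20·5 − 165·(-80) = 13300.
∂h/∂x = [(-0.1)·5 − (-0.2)·(-80)] / 13300 = -0.001241
∂h/∂y = [20·(-0.2) − 165·(-0.1)] / 13300 = +0.0009398
|∇h| = √(-0.001241² + 0.0009398²) = 0.001557
Seepage velocity v = K·i/n = 0.096 × 0.001557 / 0.37 = 0.000404 m/day = 0.1476 m/yr.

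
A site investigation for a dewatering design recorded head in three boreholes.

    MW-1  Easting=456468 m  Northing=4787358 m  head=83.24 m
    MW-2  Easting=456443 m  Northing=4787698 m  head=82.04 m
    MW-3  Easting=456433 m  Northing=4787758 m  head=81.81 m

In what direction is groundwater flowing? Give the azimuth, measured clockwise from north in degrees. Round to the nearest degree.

Three-point gradient (reference MW-1): Δ to MW-2 = (-25, 340, -1.20), Δ to MW-3 = (-35, 400, -1.43).
∂h/∂x = +0.003263, ∂h/∂y = -0.003289 (det = 1900).
Flow direction (−∇h) has components (-0.003263 E, +0.003289 N).
Azimuth = atan2(E, N) = atan2(-0.003263, +0.003289) = 315.2° ≈ 315°.

315°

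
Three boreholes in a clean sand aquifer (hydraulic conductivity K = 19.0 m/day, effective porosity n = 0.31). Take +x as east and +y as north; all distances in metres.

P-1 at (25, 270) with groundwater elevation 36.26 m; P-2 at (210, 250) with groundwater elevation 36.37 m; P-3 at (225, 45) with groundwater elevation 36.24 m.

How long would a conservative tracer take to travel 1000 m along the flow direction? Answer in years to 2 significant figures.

47 years

Taking P-1 as reference: P-2−P-1 = (185, -20, +0.11); P-3−P-1 = (200, -225, -0.02).
Determinant of the coordinate differences = 185·(-225) − 200·(-20) = -37625.
∂h/∂x = [(+0.11)·(-225) − (-0.02)·(-20)] / -37625 = +0.0006684
∂h/∂y = [185·(-0.02) − 200·(+0.11)] / -37625 = +0.0006831
|∇h| = √(0.0006684² + 0.0006831²) = 0.0009557
Seepage velocity v = K·i/n = 19.0 × 0.0009557 / 0.31 = 0.05858 m/day.
t = 1000 / 0.05858 = 1.707e+04 days = 46.7 years.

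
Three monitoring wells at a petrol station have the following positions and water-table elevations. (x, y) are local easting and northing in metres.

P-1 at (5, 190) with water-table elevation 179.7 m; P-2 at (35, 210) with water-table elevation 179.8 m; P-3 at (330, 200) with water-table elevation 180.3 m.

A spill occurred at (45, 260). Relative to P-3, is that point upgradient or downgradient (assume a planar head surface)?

Differences from P-1: to P-2 (Δx, Δy, Δh) = (30, 20, +0.1); to P-3 = (325, 10, +0.6).
Determinant of the coordinate differences = 30·10 − 325·20 = -6200.
∂h/∂x = [(+0.1)·10 − (+0.6)·20] / -6200 = +0.001774
∂h/∂y = [30·(+0.6) − 325·(+0.1)] / -6200 = +0.002339
Head at (45, 260) = 179.7 + (+0.001774)·(40) + (+0.002339)·(70) = 179.93 m.
That is lower than the 180.3 m at P-3, so the point is downgradient.

downgradient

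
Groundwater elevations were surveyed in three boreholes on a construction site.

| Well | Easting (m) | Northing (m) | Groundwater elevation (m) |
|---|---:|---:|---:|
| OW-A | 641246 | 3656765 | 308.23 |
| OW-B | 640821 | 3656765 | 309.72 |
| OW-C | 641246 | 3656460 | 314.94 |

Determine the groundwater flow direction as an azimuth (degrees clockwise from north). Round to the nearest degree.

∂h/∂x = (309.72 − 308.23) / (640821 − 641246) = -0.003506
∂h/∂y = (314.94 − 308.23) / (3656460 − 3656765) = -0.02200
Flow direction (−∇h) has components (+0.003506 E, +0.02200 N).
Azimuth = atan2(E, N) = atan2(+0.003506, +0.02200) = 9.1° ≈ 009°.

009°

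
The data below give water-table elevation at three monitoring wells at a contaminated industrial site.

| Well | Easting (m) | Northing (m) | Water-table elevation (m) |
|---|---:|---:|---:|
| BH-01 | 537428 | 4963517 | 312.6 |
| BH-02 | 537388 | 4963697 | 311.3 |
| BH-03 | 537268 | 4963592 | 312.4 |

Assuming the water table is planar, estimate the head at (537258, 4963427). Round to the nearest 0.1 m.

313.7 m

Three-point gradient (reference BH-01): Δ to BH-02 = (-40, 180, -1.3), Δ to BH-03 = (-160, 75, -0.2).
∂h/∂x = -0.002384, ∂h/∂y = -0.007752 (det = 25800).
h(537258, 4963427) = 312.6 + (-0.002384)·(-170) + (-0.007752)·(-90) = 312.6 +0.405 +0.698 = 313.703 m.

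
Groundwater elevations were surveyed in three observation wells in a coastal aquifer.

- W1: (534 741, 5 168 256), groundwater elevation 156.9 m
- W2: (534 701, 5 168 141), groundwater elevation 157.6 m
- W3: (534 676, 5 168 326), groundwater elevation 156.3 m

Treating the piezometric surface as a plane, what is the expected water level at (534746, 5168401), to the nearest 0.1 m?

155.9 m

Three-point gradient (reference W1): Δ to W2 = (-40, -115, +0.7), Δ to W3 = (-65, 70, -0.6).
∂h/∂x = +0.001946, ∂h/∂y = -0.006764 (det = -10275).
h(534746, 5168401) = 156.9 + (+0.001946)·(5) + (-0.006764)·(145) = 156.9 +0.010 -0.981 = 155.929 m.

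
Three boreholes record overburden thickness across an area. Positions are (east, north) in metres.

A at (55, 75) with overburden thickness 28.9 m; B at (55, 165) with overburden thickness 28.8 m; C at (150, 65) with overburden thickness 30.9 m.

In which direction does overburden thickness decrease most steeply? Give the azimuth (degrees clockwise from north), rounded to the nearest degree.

273°

Three-point gradient (reference A): Δ to B = (0, 90, -0.1), Δ to C = (95, -10, +2.0).
∂d/∂x = +0.02094, ∂d/∂y = -0.001111 (det = -8550).
Steepest decrease is along −∇f: components (-0.02094 E, +0.001111 N).
Azimuth = atan2(-0.02094, +0.001111) = 273.0° ≈ 273°.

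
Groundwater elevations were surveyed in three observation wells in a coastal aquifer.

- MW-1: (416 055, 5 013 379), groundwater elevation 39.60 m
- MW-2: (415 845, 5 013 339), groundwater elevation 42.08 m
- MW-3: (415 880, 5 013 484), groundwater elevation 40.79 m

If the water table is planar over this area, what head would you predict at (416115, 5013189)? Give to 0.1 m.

40.2 m

Differences from MW-1: to MW-2 (Δx, Δy, Δh) = (-210, -40, +2.48); to MW-3 = (-175, 105, +1.19).
Solve a·Δx + b·Δy = Δh: det = (-210)·105 − (-175)·(-40) = -29050.
∂h/∂x = [(+2.48)·105 − (+1.19)·(-40)] / -29050 = -0.01060
∂h/∂y = [(-210)·(+1.19) − (-175)·(+2.48)] / -29050 = -0.006337
h(416115, 5013189) = 39.60 + (-0.01060)·(60) + (-0.006337)·(-190) = 39.60 -0.636 +1.204 = 40.168 m.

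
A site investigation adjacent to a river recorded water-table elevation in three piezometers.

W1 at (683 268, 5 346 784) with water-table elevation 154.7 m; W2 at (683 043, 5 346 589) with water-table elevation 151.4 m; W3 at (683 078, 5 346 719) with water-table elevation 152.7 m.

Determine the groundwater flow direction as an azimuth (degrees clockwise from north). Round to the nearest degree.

225°

Taking W1 as reference: W2−W1 = (-225, -195, -3.3); W3−W1 = (-190, -65, -2.0).
Solve a·Δx + b·Δy = Δh: det = (-225)·(-65) − (-190)·(-195) = -22425.
∂h/∂x = [(-3.3)·(-65) − (-2.0)·(-195)] / -22425 = +0.007826
∂h/∂y = [(-225)·(-2.0) − (-190)·(-3.3)] / -22425 = +0.007893
Flow direction (−∇h) has components (-0.007826 E, -0.007893 N).
Azimuth = atan2(E, N) = atan2(-0.007826, -0.007893) = 224.8° ≈ 225°.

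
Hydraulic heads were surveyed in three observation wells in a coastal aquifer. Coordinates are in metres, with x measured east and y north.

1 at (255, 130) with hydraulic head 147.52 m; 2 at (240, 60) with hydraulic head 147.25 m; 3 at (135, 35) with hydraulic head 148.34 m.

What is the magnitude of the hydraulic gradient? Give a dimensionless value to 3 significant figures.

Taking 1 as reference: 2−1 = (-15, -70, -0.27); 3−1 = (-120, -95, +0.82).
Solve a·Δx + b·Δy = Δh: det = (-15)·(-95) − (-120)·(-70) = -6975.
∂h/∂x = [(-0.27)·(-95) − (+0.82)·(-70)] / -6975 = -0.01191
∂h/∂y = [(-15)·(+0.82) − (-120)·(-0.27)] / -6975 = +0.006409
|∇h| = √(-0.01191² + 0.006409²) = 0.01352

0.0135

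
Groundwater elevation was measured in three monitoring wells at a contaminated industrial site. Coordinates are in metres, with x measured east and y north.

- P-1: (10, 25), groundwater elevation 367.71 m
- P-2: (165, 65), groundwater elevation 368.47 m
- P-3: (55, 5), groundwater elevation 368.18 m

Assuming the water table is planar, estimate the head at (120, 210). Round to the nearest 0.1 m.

367.0 m

With h = a·x + b·y + c and P-1 as origin, the differences give:
  155·a + 40·b = +0.76
  45·a + (-20)·b = +0.47
Eliminate b (×(-20) and ×40, subtract): -4900·a = -34.000 → a = ∂h/∂x = +0.006939
Back-substitute: b = ∂h/∂y = -0.007888.
h(120, 210) = 367.71 + (+0.006939)·(110) + (-0.007888)·(185) = 367.71 +0.763 -1.459 = 367.014 m.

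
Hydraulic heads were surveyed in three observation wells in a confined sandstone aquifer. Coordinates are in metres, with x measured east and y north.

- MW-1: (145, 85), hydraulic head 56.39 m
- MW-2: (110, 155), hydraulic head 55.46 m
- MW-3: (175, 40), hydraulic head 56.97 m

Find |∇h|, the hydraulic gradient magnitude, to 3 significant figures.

0.0147

Taking MW-1 as reference: MW-2−MW-1 = (-35, 70, -0.93); MW-3−MW-1 = (30, -45, +0.58).
Solve a·Δx + b·Δy = Δh: det = (-35)·(-45) − 30·70 = -525.
∂h/∂x = [(-0.93)·(-45) − (+0.58)·70] / -525 = -0.002381
∂h/∂y = [(-35)·(+0.58) − 30·(-0.93)] / -525 = -0.01448
|∇h| = √(-0.002381² + -0.01448²) = 0.01467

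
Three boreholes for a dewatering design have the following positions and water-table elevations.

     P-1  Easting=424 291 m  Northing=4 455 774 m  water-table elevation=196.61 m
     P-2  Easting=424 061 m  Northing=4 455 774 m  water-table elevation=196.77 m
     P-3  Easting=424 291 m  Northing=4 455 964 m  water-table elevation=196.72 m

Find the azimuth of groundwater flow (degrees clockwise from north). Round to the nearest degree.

130°

∂h/∂x = (196.77 − 196.61) / (424061 − 424291) = -0.0006957
∂h/∂y = (196.72 − 196.61) / (4455964 − 4455774) = +0.0005789
Flow direction (−∇h) has components (+0.0006957 E, -0.0005789 N).
Azimuth = atan2(E, N) = atan2(+0.0006957, -0.0005789) = 129.8° ≈ 130°.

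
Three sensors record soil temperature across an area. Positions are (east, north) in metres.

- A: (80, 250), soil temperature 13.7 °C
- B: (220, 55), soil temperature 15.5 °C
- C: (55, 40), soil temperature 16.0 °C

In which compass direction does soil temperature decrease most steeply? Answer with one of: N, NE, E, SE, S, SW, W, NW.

N

With T = a·x + b·y + c and A as origin, the differences give:
  140·a + (-195)·b = +1.8
  (-25)·a + (-210)·b = +2.3
Eliminate b (×(-210) and ×(-195), subtract): -34275·a = 70.50 → a = ∂T/∂x = -0.002057
Back-substitute: b = ∂T/∂y = -0.01071.
Steepest decrease is along −∇f = (+0.002057 E, +0.01071 N) → north.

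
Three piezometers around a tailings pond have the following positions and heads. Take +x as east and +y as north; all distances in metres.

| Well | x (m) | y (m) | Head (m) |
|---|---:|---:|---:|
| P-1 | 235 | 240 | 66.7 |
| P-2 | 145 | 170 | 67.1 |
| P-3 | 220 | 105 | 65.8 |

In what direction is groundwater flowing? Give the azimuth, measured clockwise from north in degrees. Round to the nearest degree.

Three-point gradient (reference P-1): Δ to P-2 = (-90, -70, +0.4), Δ to P-3 = (-15, -135, -0.9).
∂h/∂x = -0.01054, ∂h/∂y = +0.007838 (det = 11100).
Flow direction (−∇h) has components (+0.01054 E, -0.007838 N).
Azimuth = atan2(E, N) = atan2(+0.01054, -0.007838) = 126.6° ≈ 127°.

127°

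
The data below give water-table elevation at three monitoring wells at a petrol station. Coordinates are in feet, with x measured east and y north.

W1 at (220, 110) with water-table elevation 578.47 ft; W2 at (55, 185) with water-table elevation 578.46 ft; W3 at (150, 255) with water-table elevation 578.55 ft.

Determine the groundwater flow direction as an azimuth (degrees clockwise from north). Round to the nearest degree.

With h = a·x + b·y + c and W1 as origin, the differences give:
  (-165)·a + 75·b = -0.01
  (-70)·a + 145·b = +0.08
Eliminate b (×145 and ×75, subtract): -18675·a = -7.450 → a = ∂h/∂x = +0.0003989
Back-substitute: b = ∂h/∂y = +0.0007443.
Flow direction (−∇h) has components (-0.0003989 E, -0.0007443 N).
Azimuth = atan2(E, N) = atan2(-0.0003989, -0.0007443) = 208.2° ≈ 208°.

208°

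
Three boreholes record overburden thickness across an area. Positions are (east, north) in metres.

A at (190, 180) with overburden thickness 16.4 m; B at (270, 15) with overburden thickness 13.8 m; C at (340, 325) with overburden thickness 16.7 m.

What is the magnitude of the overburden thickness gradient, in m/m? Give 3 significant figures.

With d = a·x + b·y + c and A as origin, the differences give:
  80·a + (-165)·b = -2.6
  150·a + 145·b = +0.3
Eliminate b (×145 and ×(-165), subtract): 36350·a = -327.50 → a = ∂d/∂x = -0.009010
Back-substitute: b = ∂d/∂y = +0.01139.
|∇f| = √(-0.009010² + 0.01139²) = 0.01452 m/m

0.0145 m/m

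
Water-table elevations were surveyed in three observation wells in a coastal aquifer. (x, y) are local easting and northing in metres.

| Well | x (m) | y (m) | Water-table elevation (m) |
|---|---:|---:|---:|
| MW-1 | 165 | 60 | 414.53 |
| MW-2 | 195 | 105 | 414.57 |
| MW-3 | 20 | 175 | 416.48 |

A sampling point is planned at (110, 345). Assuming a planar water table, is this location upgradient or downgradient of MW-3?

upgradient

Three-point gradient (reference MW-1): Δ to MW-2 = (30, 45, +0.04), Δ to MW-3 = (-145, 115, +1.95).
∂h/∂x = -0.008336, ∂h/∂y = +0.006446 (det = 9975).
Head at (110, 345) = 414.53 + (-0.008336)·(-55) + (+0.006446)·(285) = 416.83 m.
That is higher than the 416.48 m at MW-3, so the point is upgradient.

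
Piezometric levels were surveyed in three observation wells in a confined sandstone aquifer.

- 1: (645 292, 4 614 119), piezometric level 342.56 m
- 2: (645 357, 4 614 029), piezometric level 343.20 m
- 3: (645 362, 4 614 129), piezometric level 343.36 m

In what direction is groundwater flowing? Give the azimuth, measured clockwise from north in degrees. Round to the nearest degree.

With h = a·x + b·y + c and 1 as origin, the differences give:
  65·a + (-90)·b = +0.64
  70·a + 10·b = +0.80
Eliminate b (×10 and ×(-90), subtract): 6950·a = 78.400 → a = ∂h/∂x = +0.01128
Back-substitute: b = ∂h/∂y = +0.001036.
Flow direction (−∇h) has components (-0.01128 E, -0.001036 N).
Azimuth = atan2(E, N) = atan2(-0.01128, -0.001036) = 264.8° ≈ 265°.

265°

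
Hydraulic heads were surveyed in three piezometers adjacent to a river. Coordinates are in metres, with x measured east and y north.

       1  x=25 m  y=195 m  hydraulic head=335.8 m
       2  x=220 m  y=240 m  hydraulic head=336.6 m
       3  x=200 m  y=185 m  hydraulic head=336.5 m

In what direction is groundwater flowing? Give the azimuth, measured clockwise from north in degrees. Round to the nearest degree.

265°

Three-point gradient (reference 1): Δ to 2 = (195, 45, +0.8), Δ to 3 = (175, -10, +0.7).
∂h/∂x = +0.004020, ∂h/∂y = +0.0003562 (det = -9825).
Flow direction (−∇h) has components (-0.004020 E, -0.0003562 N).
Azimuth = atan2(E, N) = atan2(-0.004020, -0.0003562) = 264.9° ≈ 265°.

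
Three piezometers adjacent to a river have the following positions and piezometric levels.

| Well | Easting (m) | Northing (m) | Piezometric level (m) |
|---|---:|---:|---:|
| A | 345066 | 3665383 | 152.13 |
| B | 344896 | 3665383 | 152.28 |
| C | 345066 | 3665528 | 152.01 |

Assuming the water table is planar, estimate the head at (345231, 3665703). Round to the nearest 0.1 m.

151.7 m

∂h/∂x = (152.28 − 152.13) / (344896 − 345066) = -0.0008824
∂h/∂y = (152.01 − 152.13) / (3665528 − 3665383) = -0.0008276
h(345231, 3665703) = 152.13 + (-0.0008824)·(165) + (-0.0008276)·(320) = 152.13 -0.146 -0.265 = 151.720 m.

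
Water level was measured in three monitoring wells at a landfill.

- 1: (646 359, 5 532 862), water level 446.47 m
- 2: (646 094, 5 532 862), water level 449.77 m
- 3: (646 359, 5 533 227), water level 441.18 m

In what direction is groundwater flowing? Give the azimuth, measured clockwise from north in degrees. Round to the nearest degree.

∂h/∂x = (449.77 − 446.47) / (646094 − 646359) = -0.01245
∂h/∂y = (441.18 − 446.47) / (5533227 − 5532862) = -0.01449
Flow direction (−∇h) has components (+0.01245 E, +0.01449 N).
Azimuth = atan2(E, N) = atan2(+0.01245, +0.01449) = 40.7° ≈ 041°.

041°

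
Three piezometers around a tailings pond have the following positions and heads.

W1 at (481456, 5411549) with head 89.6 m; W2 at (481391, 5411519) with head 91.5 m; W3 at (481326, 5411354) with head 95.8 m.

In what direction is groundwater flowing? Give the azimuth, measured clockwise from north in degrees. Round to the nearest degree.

Differences from W1: to W2 (Δx, Δy, Δh) = (-65, -30, +1.9); to W3 = (-130, -195, +6.2).
Solve a·Δx + b·Δy = Δh: det = (-65)·(-195) − (-130)·(-30) = 8775.
∂h/∂x = [(+1.9)·(-195) − (+6.2)·(-30)] / 8775 = -0.02103
∂h/∂y = [(-65)·(+6.2) − (-130)·(+1.9)] / 8775 = -0.01778
Flow direction (−∇h) has components (+0.02103 E, +0.01778 N).
Azimuth = atan2(E, N) = atan2(+0.02103, +0.01778) = 49.8° ≈ 050°.

050°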